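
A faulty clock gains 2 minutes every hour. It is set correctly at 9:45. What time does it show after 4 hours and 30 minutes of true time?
For every 60 true minutes, the faulty clock advances 60 + 2 = 62 minutes.
True elapsed: 4 hours and 30 minutes = 270 minutes.
Faulty clock advances: 270 x 62/60 = 279 minutes (drift: 9 minutes ahead).
Shown time: 9:45 + 279 minutes = 2:24.

Final answer: 2:24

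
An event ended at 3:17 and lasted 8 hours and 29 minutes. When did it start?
Starting time: 3:17 = 197 total minutes past 12:00
Subtracting: 8 hours and 29 minutes = 509 minutes
197 - 509 = -312 (negative, add 12 hours = 720) = 408 minutes
= 6 hours and 48 minutes past 12:00 = 6:48

Final answer: 6:48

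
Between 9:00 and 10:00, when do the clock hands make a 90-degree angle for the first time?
At t minutes past 9:00, the hour hand is at 30 x 9 + 0.5t degrees and the minute hand is at 6t degrees.
The smaller angle between them is 90 degrees when |30H - 5.5t| = 90 or |30H - 5.5t| = 270.
With H = 9, solve 30 x 9 - 5.5t = +/- target for each target:
  t = (30 x 9 - 90) / 5.5 = 32.73
  t = (30 x 9 + 90) / 5.5 = 65.45 (outside (0, 60))
  t = (30 x 9 - 270) / 5.5 = 0 (outside (0, 60))
  t = (30 x 9 + 270) / 5.5 = 98.18 (outside (0, 60))
Valid solutions in (0, 60): {32.73} minutes.
The first occurrence is t = 32.73 minutes.
The hands form a 90-degree angle at 32.73 minutes past 9:00.

Final answer: 32.73 minutes past 9:00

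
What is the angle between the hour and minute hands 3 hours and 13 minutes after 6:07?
First find the time 3 hours and 13 minutes after 6:07.
Total minutes: 6 x 60 + 7 + 3 x 60 + 13 = 560.
560 mod 720 = 560 minutes = 9:20.
Now compute the angle at 9:20:
Hour hand: 9 x 30 + 20 x 0.5 = 280 degrees
Minute hand: 20 x 6 = 120 degrees
Difference: |280 - 120| = 160 degrees
The angle is 160 degrees

Final answer: 160 degrees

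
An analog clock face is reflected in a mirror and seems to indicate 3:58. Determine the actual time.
Reflection across the vertical (12-6) axis maps a hand at angle A degrees to (360 - A) degrees, which sends a reading of T minutes past 12:00 to (720 - T) minutes past 12:00.
Mirror reads 3:58 = 238 minutes past 12:00.
Actual time: (720 - 238) mod 720 = 482 minutes = 8:02.

Final answer: 8:02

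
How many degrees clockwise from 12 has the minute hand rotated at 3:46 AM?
The minute hand moves 6 degrees per minute.
At 3:46: 46 x 6 = 276 degrees

Final answer: 276 degrees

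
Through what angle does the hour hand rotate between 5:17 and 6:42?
The hour hand moves 0.5 degrees per minute.
Time elapsed: 6:42 - 5:17 = 85 minutes
Angular displacement: 85 x 0.5 = 42.5 degrees

Final answer: 42.5 degrees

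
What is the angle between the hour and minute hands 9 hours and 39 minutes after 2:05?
First find the time 9 hours and 39 minutes after 2:05.
Total minutes: 2 x 60 + 5 + 9 x 60 + 39 = 704.
704 mod 720 = 704 minutes = 11:44.
Now compute the angle at 11:44:
Hour hand: 11 x 30 + 44 x 0.5 = 352 degrees
Minute hand: 44 x 6 = 264 degrees
Difference: |352 - 264| = 88 degrees
The angle is 88 degrees

Final answer: 88 degrees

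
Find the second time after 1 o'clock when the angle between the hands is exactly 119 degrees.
At t minutes past 1:00, the hour hand is at 30 x 1 + 0.5t degrees and the minute hand is at 6t degrees.
The smaller angle between them is 119 degrees when |30H - 5.5t| = 119 or |30H - 5.5t| = 241.
With H = 1, solve 30 x 1 - 5.5t = +/- target for each target:
  t = (30 x 1 - 119) / 5.5 = -16.18 (outside (0, 60))
  t = (30 x 1 + 119) / 5.5 = 27.09
  t = (30 x 1 - 241) / 5.5 = -38.36 (outside (0, 60))
  t = (30 x 1 + 241) / 5.5 = 49.27
Valid solutions in (0, 60): {27.09, 49.27} minutes.
The second occurrence is t = 49.27 minutes.
The hands form a 119-degree angle at 49.27 minutes past 1:00.

Final answer: 49.27 minutes past 1:00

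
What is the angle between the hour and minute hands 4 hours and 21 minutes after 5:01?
First find the time 4 hours and 21 minutes after 5:01.
Total minutes: 5 x 60 + 1 + 4 x 60 + 21 = 562.
562 mod 720 = 562 minutes = 9:22.
Now compute the angle at 9:22:
Hour hand: 9 x 30 + 22 x 0.5 = 281 degrees
Minute hand: 22 x 6 = 132 degrees
Difference: |281 - 132| = 149 degrees
The angle is 149 degrees

Final answer: 149 degrees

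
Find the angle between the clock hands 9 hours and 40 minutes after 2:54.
First find the time 9 hours and 40 minutes after 2:54.
Total minutes: 2 x 60 + 54 + 9 x 60 + 40 = 754.
754 mod 720 = 34 minutes = 12:34.
Now compute the angle at 12:34:
Hour hand: 0 x 30 + 34 x 0.5 = 17 degrees
Minute hand: 34 x 6 = 204 degrees
Difference: |17 - 204| = 187 degrees
Smaller angle: 360 - 187 = 173 degrees

Final answer: 173 degrees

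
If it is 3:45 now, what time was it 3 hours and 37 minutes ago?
Starting time: 3:45 = 225 total minutes past 12:00
Subtracting: 3 hours and 37 minutes = 217 minutes
225 - 217 = 8 minutes
= 8 minutes past 12:00 = 12:08

Final answer: 12:08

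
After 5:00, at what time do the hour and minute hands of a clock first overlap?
The minute hand gains 5.5 degrees per minute on the hour hand.
At 5:00, the hour hand is at 150 degrees and the minute hand is at 0 degrees.
The gap is 150 degrees. Time to close: 150/5.5 = 60 x 5/11 = 27.27 minutes.
The hands overlap at 27.27 minutes past 5:00.

Final answer: 27.27 minutes past 5:00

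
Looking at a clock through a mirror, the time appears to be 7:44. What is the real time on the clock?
Reflection across the vertical (12-6) axis maps a hand at angle A degrees to (360 - A) degrees, which sends a reading of T minutes past 12:00 to (720 - T) minutes past 12:00.
Mirror reads 7:44 = 464 minutes past 12:00.
Actual time: (720 - 464) mod 720 = 256 minutes = 4:16.

Final answer: 4:16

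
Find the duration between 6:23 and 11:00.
From 6:23 to 11:00:
(11 x 60 + 0) - (6 x 60 + 23) = 660 - 383 = 277 minutes
= 4 hours and 37 minutes

Final answer: 4 hours and 37 minutes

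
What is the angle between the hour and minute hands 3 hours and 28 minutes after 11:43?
First find the time 3 hours and 28 minutes after 11:43.
Total minutes: 11 x 60 + 43 + 3 x 60 + 28 = 911.
911 mod 720 = 191 minutes = 3:11.
Now compute the angle at 3:11:
Hour hand: 3 x 30 + 11 x 0.5 = 95.5 degrees
Minute hand: 11 x 6 = 66 degrees
Difference: |95.5 - 66| = 29.5 degrees
The angle is 29.5 degrees

Final answer: 29.5 degrees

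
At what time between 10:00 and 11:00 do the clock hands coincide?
The minute hand gains 5.5 degrees per minute on the hour hand.
At 10:00, the hour hand is at 300 degrees and the minute hand is at 0 degrees.
The gap is 300 degrees. Time to close: 300/5.5 = 60 x 10/11 = 54.55 minutes.
The hands overlap at 54.55 minutes past 10:00.

Final answer: 54.55 minutes past 10:00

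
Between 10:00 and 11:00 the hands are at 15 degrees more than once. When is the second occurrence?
At t minutes past 10:00, the hour hand is at 30 x 10 + 0.5t degrees and the minute hand is at 6t degrees.
The smaller angle between them is 15 degrees when |30H - 5.5t| = 15 or |30H - 5.5t| = 345.
With H = 10, solve 30 x 10 - 5.5t = +/- target for each target:
  t = (30 x 10 - 15) / 5.5 = 51.82
  t = (30 x 10 + 15) / 5.5 = 57.27
  t = (30 x 10 - 345) / 5.5 = -8.18 (outside (0, 60))
  t = (30 x 10 + 345) / 5.5 = 117.27 (outside (0, 60))
Valid solutions in (0, 60): {51.82, 57.27} minutes.
The second occurrence is t = 57.27 minutes.
The hands form a 15-degree angle at 57.27 minutes past 10:00.

Final answer: 57.27 minutes past 10:00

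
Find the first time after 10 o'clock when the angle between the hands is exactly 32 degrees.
At t minutes past 10:00, the hour hand is at 30 x 10 + 0.5t degrees and the minute hand is at 6t degrees.
The smaller angle between them is 32 degrees when |30H - 5.5t| = 32 or |30H - 5.5t| = 328.
With H = 10, solve 30 x 10 - 5.5t = +/- target for each target:
  t = (30 x 10 - 32) / 5.5 = 48.73
  t = (30 x 10 + 32) / 5.5 = 60.36 (outside (0, 60))
  t = (30 x 10 - 328) / 5.5 = -5.09 (outside (0, 60))
  t = (30 x 10 + 328) / 5.5 = 114.18 (outside (0, 60))
Valid solutions in (0, 60): {48.73} minutes.
The first occurrence is t = 48.73 minutes.
The hands form a 32-degree angle at 48.73 minutes past 10:00.

Final answer: 48.73 minutes past 10:00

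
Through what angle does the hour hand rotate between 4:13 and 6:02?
The hour hand moves 0.5 degrees per minute.
Time elapsed: 6:02 - 4:13 = 109 minutes
Angular displacement: 109 x 0.5 = 54.5 degrees

Final answer: 54.5 degrees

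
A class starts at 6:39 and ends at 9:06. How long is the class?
From 6:39 to 9:06:
(9 x 60 + 6) - (6 x 60 + 39) = 546 - 399 = 147 minutes
= 2 hours and 27 minutes

Final answer: 2 hours and 27 minutes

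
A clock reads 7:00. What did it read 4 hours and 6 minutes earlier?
Starting time: 7:00 = 420 total minutes past 12:00
Subtracting: 4 hours and 6 minutes = 246 minutes
420 - 246 = 174 minutes
= 2 hours and 54 minutes past 12:00 = 2:54

Final answer: 2:54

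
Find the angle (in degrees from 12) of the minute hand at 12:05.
The minute hand moves 6 degrees per minute.
At 12:05: 5 x 6 = 30 degrees

Final answer: 30 degrees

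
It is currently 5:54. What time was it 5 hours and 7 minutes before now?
Starting time: 5:54 = 354 total minutes past 12:00
Subtracting: 5 hours and 7 minutes = 307 minutes
354 - 307 = 47 minutes
= 47 minutes past 12:00 = 12:47

Final answer: 12:47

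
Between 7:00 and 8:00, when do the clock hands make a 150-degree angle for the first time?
At t minutes past 7:00, the hour hand is at 30 x 7 + 0.5t degrees and the minute hand is at 6t degrees.
The smaller angle between them is 150 degrees when |30H - 5.5t| = 150 or |30H - 5.5t| = 210.
With H = 7, solve 30 x 7 - 5.5t = +/- target for each target:
  t = (30 x 7 - 150) / 5.5 = 10.91
  t = (30 x 7 + 150) / 5.5 = 65.45 (outside (0, 60))
  t = (30 x 7 - 210) / 5.5 = 0 (outside (0, 60))
  t = (30 x 7 + 210) / 5.5 = 76.36 (outside (0, 60))
Valid solutions in (0, 60): {10.91} minutes.
The first occurrence is t = 10.91 minutes.
The hands form a 150-degree angle at 10.91 minutes past 7:00.

Final answer: 10.91 minutes past 7:00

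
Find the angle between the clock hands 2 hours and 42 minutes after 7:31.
First find the time 2 hours and 42 minutes after 7:31.
Total minutes: 7 x 60 + 31 + 2 x 60 + 42 = 613.
613 mod 720 = 613 minutes = 10:13.
Now compute the angle at 10:13:
Hour hand: 10 x 30 + 13 x 0.5 = 306.5 degrees
Minute hand: 13 x 6 = 78 degrees
Difference: |306.5 - 78| = 228.5 degrees
Smaller angle: 360 - 228.5 = 131.5 degrees

Final answer: 131.5 degrees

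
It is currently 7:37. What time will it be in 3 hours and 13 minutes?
Starting time: 7:37
Adding 13 minutes to 37 minutes: 37 + 13 = 50 minutes
Adding 3 hours: 7 + 3 = 10
Final time: 10:50

Final answer: 10:50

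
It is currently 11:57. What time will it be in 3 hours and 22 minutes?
Starting time: 11:57
Adding 22 minutes to 57 minutes: 57 + 22 = 79 minutes = 1 hour and 19 minutes
Adding 3 hours: 11 + 3 + 1 (carry) = 15 - 12 = 3
Final time: 3:19

Final answer: 3:19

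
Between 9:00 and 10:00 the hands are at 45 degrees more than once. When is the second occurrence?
At t minutes past 9:00, the hour hand is at 30 x 9 + 0.5t degrees and the minute hand is at 6t degrees.
The smaller angle between them is 45 degrees when |30H - 5.5t| = 45 or |30H - 5.5t| = 315.
With H = 9, solve 30 x 9 - 5.5t = +/- target for each target:
  t = (30 x 9 - 45) / 5.5 = 40.91
  t = (30 x 9 + 45) / 5.5 = 57.27
  t = (30 x 9 - 315) / 5.5 = -8.18 (outside (0, 60))
  t = (30 x 9 + 315) / 5.5 = 106.36 (outside (0, 60))
Valid solutions in (0, 60): {40.91, 57.27} minutes.
The second occurrence is t = 57.27 minutes.
The hands form a 45-degree angle at 57.27 minutes past 9:00.

Final answer: 57.27 minutes past 9:00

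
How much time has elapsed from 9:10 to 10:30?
From 9:10 to 10:30:
(10 x 60 + 30) - (9 x 60 + 10) = 630 - 550 = 80 minutes
= 1 hour and 20 minutes

Final answer: 1 hour and 20 minutes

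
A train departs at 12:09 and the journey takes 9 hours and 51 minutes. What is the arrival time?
Starting time: 12:09
Adding 51 minutes to 9 minutes: 9 + 51 = 60 minutes = 1 hour
Adding 9 hours: 12 + 9 + 1 (carry) = 22 - 12 = 10
Final time: 10:00

Final answer: 10:00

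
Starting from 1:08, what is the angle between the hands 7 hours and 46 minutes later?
First find the time 7 hours and 46 minutes after 1:08.
Total minutes: 1 x 60 + 8 + 7 x 60 + 46 = 534.
534 mod 720 = 534 minutes = 8:54.
Now compute the angle at 8:54:
Hour hand: 8 x 30 + 54 x 0.5 = 267 degrees
Minute hand: 54 x 6 = 324 degrees
Difference: |267 - 324| = 57 degrees
The angle is 57 degrees

Final answer: 57 degrees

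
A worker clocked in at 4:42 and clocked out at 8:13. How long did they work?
From 4:42 to 8:13:
(8 x 60 + 13) - (4 x 60 + 42) = 493 - 282 = 211 minutes
= 3 hours and 31 minutes

Final answer: 3 hours and 31 minutes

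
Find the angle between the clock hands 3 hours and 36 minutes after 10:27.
First find the time 3 hours and 36 minutes after 10:27.
Total minutes: 10 x 60 + 27 + 3 x 60 + 36 = 843.
843 mod 720 = 123 minutes = 2:03.
Now compute the angle at 2:03:
Hour hand: 2 x 30 + 3 x 0.5 = 61.5 degrees
Minute hand: 3 x 6 = 18 degrees
Difference: |61.5 - 18| = 43.5 degrees
The angle is 43.5 degrees

Final answer: 43.5 degrees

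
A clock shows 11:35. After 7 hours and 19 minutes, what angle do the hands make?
First find the time 7 hours and 19 minutes after 11:35.
Total minutes: 11 x 60 + 35 + 7 x 60 + 19 = 1134.
1134 mod 720 = 414 minutes = 6:54.
Now compute the angle at 6:54:
Hour hand: 6 x 30 + 54 x 0.5 = 207 degrees
Minute hand: 54 x 6 = 324 degrees
Difference: |207 - 324| = 117 degrees
The angle is 117 degrees

Final answer: 117 degrees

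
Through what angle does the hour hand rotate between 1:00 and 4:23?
The hour hand moves 0.5 degrees per minute.
Time elapsed: 4:23 - 1:00 = 203 minutes
Angular displacement: 203 x 0.5 = 101.5 degrees

Final answer: 101.5 degrees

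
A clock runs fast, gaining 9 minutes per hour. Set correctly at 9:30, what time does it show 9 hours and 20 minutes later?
For every 60 true minutes, the faulty clock advances 60 + 9 = 69 minutes.
True elapsed: 9 hours and 20 minutes = 560 minutes.
Faulty clock advances: 560 x 69/60 = 644 minutes (drift: 84 minutes ahead).
Shown time: 9:30 + 644 minutes = 8:14.

Final answer: 8:14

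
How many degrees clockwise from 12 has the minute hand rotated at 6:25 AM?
The minute hand moves 6 degrees per minute.
At 6:25: 25 x 6 = 150 degrees

Final answer: 150 degrees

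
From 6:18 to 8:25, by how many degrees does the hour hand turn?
The hour hand moves 0.5 degrees per minute.
Time elapsed: 8:25 - 6:18 = 127 minutes
Angular displacement: 127 x 0.5 = 63.5 degrees

Final answer: 63.5 degrees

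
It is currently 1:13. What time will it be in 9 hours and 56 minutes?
Starting time: 1:13
Adding 56 minutes to 13 minutes: 13 + 56 = 69 minutes = 1 hour and 9 minutes
Adding 9 hours: 1 + 9 + 1 (carry) = 11
Final time: 11:09

Final answer: 11:09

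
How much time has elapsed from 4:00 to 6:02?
From 4:00 to 6:02:
(6 x 60 + 2) - (4 x 60 + 0) = 362 - 240 = 122 minutes
= 2 hours and 2 minutes

Final answer: 2 hours and 2 minutes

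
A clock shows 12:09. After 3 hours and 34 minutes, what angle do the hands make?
First find the time 3 hours and 34 minutes after 12:09.
Total minutes: 12 x 60 + 9 + 3 x 60 + 34 = 943.
943 mod 720 = 223 minutes = 3:43.
Now compute the angle at 3:43:
Hour hand: 3 x 30 + 43 x 0.5 = 111.5 degrees
Minute hand: 43 x 6 = 258 degrees
Difference: |111.5 - 258| = 146.5 degrees
The angle is 146.5 degrees

Final answer: 146.5 degrees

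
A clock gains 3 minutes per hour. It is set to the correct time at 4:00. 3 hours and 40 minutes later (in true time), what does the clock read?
For every 60 true minutes, the faulty clock advances 60 + 3 = 63 minutes.
True elapsed: 3 hours and 40 minutes = 220 minutes.
Faulty clock advances: 220 x 63/60 = 231 minutes (drift: 11 minutes ahead).
Shown time: 4:00 + 231 minutes = 7:51.

Final answer: 7:51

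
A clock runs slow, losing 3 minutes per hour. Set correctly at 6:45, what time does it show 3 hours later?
For every 60 true minutes, the faulty clock advances 60 - 3 = 57 minutes.
True elapsed: 3 hours = 180 minutes.
Faulty clock advances: 180 x 57/60 = 171 minutes (drift: 9 minutes behind).
Shown time: 6:45 + 171 minutes = 9:36.

Final answer: 9:36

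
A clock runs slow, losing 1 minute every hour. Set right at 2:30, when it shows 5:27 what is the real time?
For every 60 true minutes, the faulty clock advances 59 minutes, so 1 faulty-clock minute corresponds to 60/59 true minutes.
From 2:30 to 5:27 on the faulty dial is 177 minutes.
True elapsed: 177 x 60/59 = 180 minutes = 3 hours.
True time: 2:30 + 3 hours = 5:30.

Final answer: 5:30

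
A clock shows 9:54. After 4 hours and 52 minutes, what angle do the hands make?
First find the time 4 hours and 52 minutes after 9:54.
Total minutes: 9 x 60 + 54 + 4 x 60 + 52 = 886.
886 mod 720 = 166 minutes = 2:46.
Now compute the angle at 2:46:
Hour hand: 2 x 30 + 46 x 0.5 = 83 degrees
Minute hand: 46 x 6 = 276 degrees
Difference: |83 - 276| = 193 degrees
Smaller angle: 360 - 193 = 167 degrees

Final answer: 167 degrees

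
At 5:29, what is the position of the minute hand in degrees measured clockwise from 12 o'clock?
The minute hand moves 6 degrees per minute.
At 5:29: 29 x 6 = 174 degrees

Final answer: 174 degrees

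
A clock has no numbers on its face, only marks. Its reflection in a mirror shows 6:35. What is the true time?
Reflection across the vertical (12-6) axis maps a hand at angle A degrees to (360 - A) degrees, which sends a reading of T minutes past 12:00 to (720 - T) minutes past 12:00.
Mirror reads 6:35 = 395 minutes past 12:00.
Actual time: (720 - 395) mod 720 = 325 minutes = 5:25.

Final answer: 5:25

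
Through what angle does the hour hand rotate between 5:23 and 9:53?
The hour hand moves 0.5 degrees per minute.
Time elapsed: 9:53 - 5:23 = 270 minutes
Angular displacement: 270 x 0.5 = 135 degrees

Final answer: 135 degrees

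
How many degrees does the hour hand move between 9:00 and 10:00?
The hour hand moves 0.5 degrees per minute.
Time elapsed: 10:00 - 9:00 = 60 minutes
Angular displacement: 60 x 0.5 = 30 degrees

Final answer: 30 degrees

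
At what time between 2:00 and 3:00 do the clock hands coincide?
The minute hand gains 5.5 degrees per minute on the hour hand.
At 2:00, the hour hand is at 60 degrees and the minute hand is at 0 degrees.
The gap is 60 degrees. Time to close: 60/5.5 = 60 x 2/11 = 10.91 minutes.
The hands overlap at 10.91 minutes past 2:00.

Final answer: 10.91 minutes past 2:00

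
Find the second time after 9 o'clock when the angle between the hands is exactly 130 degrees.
At t minutes past 9:00, the hour hand is at 30 x 9 + 0.5t degrees and the minute hand is at 6t degrees.
The smaller angle between them is 130 degrees when |30H - 5.5t| = 130 or |30H - 5.5t| = 230.
With H = 9, solve 30 x 9 - 5.5t = +/- target for each target:
  t = (30 x 9 - 130) / 5.5 = 25.45
  t = (30 x 9 + 130) / 5.5 = 72.73 (outside (0, 60))
  t = (30 x 9 - 230) / 5.5 = 7.27
  t = (30 x 9 + 230) / 5.5 = 90.91 (outside (0, 60))
Valid solutions in (0, 60): {7.27, 25.45} minutes.
The second occurrence is t = 25.45 minutes.
The hands form a 130-degree angle at 25.45 minutes past 9:00.

Final answer: 25.45 minutes past 9:00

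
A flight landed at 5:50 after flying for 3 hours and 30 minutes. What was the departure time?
Starting time: 5:50 = 350 total minutes past 12:00
Subtracting: 3 hours and 30 minutes = 210 minutes
350 - 210 = 140 minutes
= 2 hours and 20 minutes past 12:00 = 2:20

Final answer: 2:20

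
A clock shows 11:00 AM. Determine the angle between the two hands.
Hour hand position: 11 x 30 + 0 x 0.5 = 330 degrees
Minute hand position: 0 x 6 = 0 degrees
Difference: |330 - 0| = 330 degrees
Since 330 > 180, the smaller angle is 360 - 330 = 30 degrees

Final answer: 30 degrees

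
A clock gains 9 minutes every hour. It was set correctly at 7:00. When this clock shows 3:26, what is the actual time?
For every 60 true minutes, the faulty clock advances 69 minutes, so 1 faulty-clock minute corresponds to 60/69 true minutes.
From 7:00 to 3:26 on the faulty dial is 506 minutes.
True elapsed: 506 x 60/69 = 440 minutes = 7 hours and 20 minutes.
True time: 7:00 + 7 hours and 20 minutes = 2:20.

Final answer: 2:20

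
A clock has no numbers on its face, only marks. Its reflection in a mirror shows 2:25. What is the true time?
Reflection across the vertical (12-6) axis maps a hand at angle A degrees to (360 - A) degrees, which sends a reading of T minutes past 12:00 to (720 - T) minutes past 12:00.
Mirror reads 2:25 = 145 minutes past 12:00.
Actual time: (720 - 145) mod 720 = 575 minutes = 9:35.

Final answer: 9:35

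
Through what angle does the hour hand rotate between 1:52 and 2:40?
The hour hand moves 0.5 degrees per minute.
Time elapsed: 2:40 - 1:52 = 48 minutes
Angular displacement: 48 x 0.5 = 24 degrees

Final answer: 24 degrees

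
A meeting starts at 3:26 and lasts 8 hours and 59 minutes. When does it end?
Starting time: 3:26
Adding 59 minutes to 26 minutes: 26 + 59 = 85 minutes = 1 hour and 25 minutes
Adding 8 hours: 3 + 8 + 1 (carry) = 12
Final time: 12:25

Final answer: 12:25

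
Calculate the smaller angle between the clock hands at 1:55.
Hour hand position: 1 x 30 + 55 x 0.5 = 57.5 degrees
Minute hand position: 55 x 6 = 330 degrees
Difference: |57.5 - 330| = 272.5 degrees
Since 272.5 > 180, the smaller angle is 360 - 272.5 = 87.5 degrees

Final answer: 87.5 degrees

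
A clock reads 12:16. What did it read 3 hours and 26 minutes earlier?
Starting time: 12:16 = 16 total minutes past 12:00
Subtracting: 3 hours and 26 minutes = 206 minutes
16 - 206 = -190 (negative, add 12 hours = 720) = 530 minutes
= 8 hours and 50 minutes past 12:00 = 8:50

Final answer: 8:50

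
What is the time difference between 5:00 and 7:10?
From 5:00 to 7:10:
(7 x 60 + 10) - (5 x 60 + 0) = 430 - 300 = 130 minutes
= 2 hours and 10 minutes

Final answer: 2 hours and 10 minutes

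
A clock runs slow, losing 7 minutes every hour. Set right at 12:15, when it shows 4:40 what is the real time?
For every 60 true minutes, the faulty clock advances 53 minutes, so 1 faulty-clock minute corresponds to 60/53 true minutes.
From 12:15 to 4:40 on the faulty dial is 265 minutes.
True elapsed: 265 x 60/53 = 300 minutes = 5 hours.
True time: 12:15 + 5 hours = 5:15.

Final answer: 5:15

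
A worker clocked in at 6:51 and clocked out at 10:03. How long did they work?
From 6:51 to 10:03:
(10 x 60 + 3) - (6 x 60 + 51) = 603 - 411 = 192 minutes
= 3 hours and 12 minutes

Final answer: 3 hours and 12 minutes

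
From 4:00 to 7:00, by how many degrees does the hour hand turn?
The hour hand moves 0.5 degrees per minute.
Time elapsed: 7:00 - 4:00 = 180 minutes
Angular displacement: 180 x 0.5 = 90 degrees

Final answer: 90 degrees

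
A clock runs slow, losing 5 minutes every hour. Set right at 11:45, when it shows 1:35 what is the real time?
For every 60 true minutes, the faulty clock advances 55 minutes, so 1 faulty-clock minute corresponds to 60/55 true minutes.
From 11:45 to 1:35 on the faulty dial is 110 minutes.
True elapsed: 110 x 60/55 = 120 minutes = 2 hours.
True time: 11:45 + 2 hours = 1:45.

Final answer: 1:45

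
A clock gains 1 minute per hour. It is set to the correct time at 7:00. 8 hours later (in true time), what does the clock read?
For every 60 true minutes, the faulty clock advances 60 + 1 = 61 minutes.
True elapsed: 8 hours = 480 minutes.
Faulty clock advances: 480 x 61/60 = 488 minutes (drift: 8 minutes ahead).
Shown time: 7:00 + 488 minutes = 3:08.

Final answer: 3:08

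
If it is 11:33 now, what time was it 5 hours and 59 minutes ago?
Starting time: 11:33 = 693 total minutes past 12:00
Subtracting: 5 hours and 59 minutes = 359 minutes
693 - 359 = 334 minutes
= 5 hours and 34 minutes past 12:00 = 5:34

Final answer: 5:34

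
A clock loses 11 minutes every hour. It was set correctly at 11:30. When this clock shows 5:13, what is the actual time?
For every 60 true minutes, the faulty clock advances 49 minutes, so 1 faulty-clock minute corresponds to 60/49 true minutes.
From 11:30 to 5:13 on the faulty dial is 343 minutes.
True elapsed: 343 x 60/49 = 420 minutes = 7 hours.
True time: 11:30 + 7 hours = 6:30.

Final answer: 6:30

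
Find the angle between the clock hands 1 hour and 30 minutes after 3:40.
First find the time 1 hour and 30 minutes after 3:40.
Total minutes: 3 x 60 + 40 + 1 x 60 + 30 = 310.
310 mod 720 = 310 minutes = 5:10.
Now compute the angle at 5:10:
Hour hand: 5 x 30 + 10 x 0.5 = 155 degrees
Minute hand: 10 x 6 = 60 degrees
Difference: |155 - 60| = 95 degrees
The angle is 95 degrees

Final answer: 95 degrees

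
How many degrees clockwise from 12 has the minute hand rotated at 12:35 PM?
The minute hand moves 6 degrees per minute.
At 12:35: 35 x 6 = 210 degrees

Final answer: 210 degrees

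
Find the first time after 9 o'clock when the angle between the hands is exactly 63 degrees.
At t minutes past 9:00, the hour hand is at 30 x 9 + 0.5t degrees and the minute hand is at 6t degrees.
The smaller angle between them is 63 degrees when |30H - 5.5t| = 63 or |30H - 5.5t| = 297.
With H = 9, solve 30 x 9 - 5.5t = +/- target for each target:
  t = (30 x 9 - 63) / 5.5 = 37.64
  t = (30 x 9 + 63) / 5.5 = 60.55 (outside (0, 60))
  t = (30 x 9 - 297) / 5.5 = -4.91 (outside (0, 60))
  t = (30 x 9 + 297) / 5.5 = 103.09 (outside (0, 60))
Valid solutions in (0, 60): {37.64} minutes.
The first occurrence is t = 37.64 minutes.
The hands form a 63-degree angle at 37.64 minutes past 9:00.

Final answer: 37.64 minutes past 9:00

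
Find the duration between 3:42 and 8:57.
From 3:42 to 8:57:
(8 x 60 + 57) - (3 x 60 + 42) = 537 - 222 = 315 minutes
= 5 hours and 15 minutes

Final answer: 5 hours and 15 minutes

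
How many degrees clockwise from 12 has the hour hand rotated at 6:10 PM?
The hour hand moves 30 degrees per hour and 0.5 degrees per minute.
At 6:10: (6) x 30 + 10 x 0.5 = 180 + 5 = 185 degrees

Final answer: 185 degrees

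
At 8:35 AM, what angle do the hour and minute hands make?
Hour hand position: 8 x 30 + 35 x 0.5 = 257.5 degrees
Minute hand position: 35 x 6 = 210 degrees
Difference: |257.5 - 210| = 47.5 degrees
The angle between the hands is 47.5 degrees

Final answer: 47.5 degrees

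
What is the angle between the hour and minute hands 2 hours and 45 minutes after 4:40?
First find the time 2 hours and 45 minutes after 4:40.
Total minutes: 4 x 60 + 40 + 2 x 60 + 45 = 445.
445 mod 720 = 445 minutes = 7:25.
Now compute the angle at 7:25:
Hour hand: 7 x 30 + 25 x 0.5 = 222.5 degrees
Minute hand: 25 x 6 = 150 degrees
Difference: |222.5 - 150| = 72.5 degrees
The angle is 72.5 degrees

Final answer: 72.5 degrees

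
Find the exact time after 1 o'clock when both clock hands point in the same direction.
The minute hand gains 5.5 degrees per minute on the hour hand.
At 1:00, the hour hand is at 30 degrees and the minute hand is at 0 degrees.
The gap is 30 degrees. Time to close: 30/5.5 = 60 x 1/11 = 5.45 minutes.
The hands overlap at 5.45 minutes past 1:00.

Final answer: 5.45 minutes past 1:00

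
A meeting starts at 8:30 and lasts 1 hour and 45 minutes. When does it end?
Starting time: 8:30
Adding 45 minutes to 30 minutes: 30 + 45 = 75 minutes = 1 hour and 15 minutes
Adding 1 hour: 8 + 1 + 1 (carry) = 10
Final time: 10:15

Final answer: 10:15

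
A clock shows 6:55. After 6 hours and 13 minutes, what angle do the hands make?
First find the time 6 hours and 13 minutes after 6:55.
Total minutes: 6 x 60 + 55 + 6 x 60 + 13 = 788.
788 mod 720 = 68 minutes = 1:08.
Now compute the angle at 1:08:
Hour hand: 1 x 30 + 8 x 0.5 = 34 degrees
Minute hand: 8 x 6 = 48 degrees
Difference: |34 - 48| = 14 degrees
The angle is 14 degrees

Final answer: 14 degrees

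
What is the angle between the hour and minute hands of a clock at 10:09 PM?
Hour hand position: 10 x 30 + 9 x 0.5 = 304.5 degrees
Minute hand position: 9 x 6 = 54 degrees
Difference: |304.5 - 54| = 250.5 degrees
Since 250.5 > 180, the smaller angle is 360 - 250.5 = 109.5 degrees

Final answer: 109.5 degrees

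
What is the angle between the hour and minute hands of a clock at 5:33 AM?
Hour hand position: 5 x 30 + 33 x 0.5 = 166.5 degrees
Minute hand position: 33 x 6 = 198 degrees
Difference: |166.5 - 198| = 31.5 degrees
The angle between the hands is 31.5 degrees

Final answer: 31.5 degrees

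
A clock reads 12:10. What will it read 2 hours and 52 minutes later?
Starting time: 12:10
Adding 52 minutes to 10 minutes: 10 + 52 = 62 minutes = 1 hour and 2 minutes
Adding 2 hours: 12 + 2 + 1 (carry) = 15 - 12 = 3
Final time: 3:02

Final answer: 3:02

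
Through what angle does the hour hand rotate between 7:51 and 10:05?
The hour hand moves 0.5 degrees per minute.
Time elapsed: 10:05 - 7:51 = 134 minutes
Angular displacement: 134 x 0.5 = 67 degrees

Final answer: 67 degrees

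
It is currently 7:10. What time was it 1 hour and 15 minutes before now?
Starting time: 7:10 = 430 total minutes past 12:00
Subtracting: 1 hour and 15 minutes = 75 minutes
430 - 75 = 355 minutes
= 5 hours and 55 minutes past 12:00 = 5:55

Final answer: 5:55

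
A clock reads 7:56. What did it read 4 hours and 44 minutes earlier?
Starting time: 7:56 = 476 total minutes past 12:00
Subtracting: 4 hours and 44 minutes = 284 minutes
476 - 284 = 192 minutes
= 3 hours and 12 minutes past 12:00 = 3:12

Final answer: 3:12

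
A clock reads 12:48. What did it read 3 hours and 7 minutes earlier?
Starting time: 12:48 = 48 total minutes past 12:00
Subtracting: 3 hours and 7 minutes = 187 minutes
48 - 187 = -139 (negative, add 12 hours = 720) = 581 minutes
= 9 hours and 41 minutes past 12:00 = 9:41

Final answer: 9:41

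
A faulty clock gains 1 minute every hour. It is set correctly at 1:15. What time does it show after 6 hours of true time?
For every 60 true minutes, the faulty clock advances 60 + 1 = 61 minutes.
True elapsed: 6 hours = 360 minutes.
Faulty clock advances: 360 x 61/60 = 366 minutes (drift: 6 minutes ahead).
Shown time: 1:15 + 366 minutes = 7:21.

Final answer: 7:21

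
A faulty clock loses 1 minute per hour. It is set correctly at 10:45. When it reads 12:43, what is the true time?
For every 60 true minutes, the faulty clock advances 59 minutes, so 1 faulty-clock minute corresponds to 60/59 true minutes.
From 10:45 to 12:43 on the faulty dial is 118 minutes.
True elapsed: 118 x 60/59 = 120 minutes = 2 hours.
True time: 10:45 + 2 hours = 12:45.

Final answer: 12:45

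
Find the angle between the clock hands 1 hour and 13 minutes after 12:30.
First find the time 1 hour and 13 minutes after 12:30.
Total minutes: 12 x 60 + 30 + 1 x 60 + 13 = 823.
823 mod 720 = 103 minutes = 1:43.
Now compute the angle at 1:43:
Hour hand: 1 x 30 + 43 x 0.5 = 51.5 degrees
Minute hand: 43 x 6 = 258 degrees
Difference: |51.5 - 258| = 206.5 degrees
Smaller angle: 360 - 206.5 = 153.5 degrees

Final answer: 153.5 degrees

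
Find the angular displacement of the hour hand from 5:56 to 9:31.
The hour hand moves 0.5 degrees per minute.
Time elapsed: 9:31 - 5:56 = 215 minutes
Angular displacement: 215 x 0.5 = 107.5 degrees

Final answer: 107.5 degrees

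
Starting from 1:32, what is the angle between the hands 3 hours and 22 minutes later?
First find the time 3 hours and 22 minutes after 1:32.
Total minutes: 1 x 60 + 32 + 3 x 60 + 22 = 294.
294 mod 720 = 294 minutes = 4:54.
Now compute the angle at 4:54:
Hour hand: 4 x 30 + 54 x 0.5 = 147 degrees
Minute hand: 54 x 6 = 324 degrees
Difference: |147 - 324| = 177 degrees
The angle is 177 degrees

Final answer: 177 degrees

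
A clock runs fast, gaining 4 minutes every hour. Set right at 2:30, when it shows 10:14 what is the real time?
For every 60 true minutes, the faulty clock advances 64 minutes, so 1 faulty-clock minute corresponds to 60/64 true minutes.
From 2:30 to 10:14 on the faulty dial is 464 minutes.
True elapsed: 464 x 60/64 = 435 minutes = 7 hours and 15 minutes.
True time: 2:30 + 7 hours and 15 minutes = 9:45.

Final answer: 9:45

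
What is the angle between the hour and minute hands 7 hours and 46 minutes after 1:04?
First find the time 7 hours and 46 minutes after 1:04.
Total minutes: 1 x 60 + 4 + 7 x 60 + 46 = 530.
530 mod 720 = 530 minutes = 8:50.
Now compute the angle at 8:50:
Hour hand: 8 x 30 + 50 x 0.5 = 265 degrees
Minute hand: 50 x 6 = 300 degrees
Difference: |265 - 300| = 35 degrees
The angle is 35 degrees

Final answer: 35 degrees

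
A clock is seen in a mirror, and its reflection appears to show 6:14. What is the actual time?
Reflection across the vertical (12-6) axis maps a hand at angle A degrees to (360 - A) degrees, which sends a reading of T minutes past 12:00 to (720 - T) minutes past 12:00.
Mirror reads 6:14 = 374 minutes past 12:00.
Actual time: (720 - 374) mod 720 = 346 minutes = 5:46.

Final answer: 5:46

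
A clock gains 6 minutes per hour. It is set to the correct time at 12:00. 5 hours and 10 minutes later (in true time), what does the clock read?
For every 60 true minutes, the faulty clock advances 60 + 6 = 66 minutes.
True elapsed: 5 hours and 10 minutes = 310 minutes.
Faulty clock advances: 310 x 66/60 = 341 minutes (drift: 31 minutes ahead).
Shown time: 12:00 + 341 minutes = 5:41.

Final answer: 5:41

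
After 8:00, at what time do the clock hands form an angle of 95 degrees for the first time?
At t minutes past 8:00, the hour hand is at 30 x 8 + 0.5t degrees and the minute hand is at 6t degrees.
The smaller angle between them is 95 degrees when |30H - 5.5t| = 95 or |30H - 5.5t| = 265.
With H = 8, solve 30 x 8 - 5.5t = +/- target for each target:
  t = (30 x 8 - 95) / 5.5 = 26.36
  t = (30 x 8 + 95) / 5.5 = 60.91 (outside (0, 60))
  t = (30 x 8 - 265) / 5.5 = -4.55 (outside (0, 60))
  t = (30 x 8 + 265) / 5.5 = 91.82 (outside (0, 60))
Valid solutions in (0, 60): {26.36} minutes.
The first occurrence is t = 26.36 minutes.
The hands form a 95-degree angle at 26.36 minutes past 8:00.

Final answer: 26.36 minutes past 8:00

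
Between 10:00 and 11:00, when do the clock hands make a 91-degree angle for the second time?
At t minutes past 10:00, the hour hand is at 30 x 10 + 0.5t degrees and the minute hand is at 6t degrees.
The smaller angle between them is 91 degrees when |30H - 5.5t| = 91 or |30H - 5.5t| = 269.
With H = 10, solve 30 x 10 - 5.5t = +/- target for each target:
  t = (30 x 10 - 91) / 5.5 = 38
  t = (30 x 10 + 91) / 5.5 = 71.09 (outside (0, 60))
  t = (30 x 10 - 269) / 5.5 = 5.64
  t = (30 x 10 + 269) / 5.5 = 103.45 (outside (0, 60))
Valid solutions in (0, 60): {5.64, 38} minutes.
The second occurrence is t = 38 minutes.
The hands form a 91-degree angle at 38 minutes past 10:00.

Final answer: 38 minutes past 10:00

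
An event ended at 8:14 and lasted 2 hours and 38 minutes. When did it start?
Starting time: 8:14 = 494 total minutes past 12:00
Subtracting: 2 hours and 38 minutes = 158 minutes
494 - 158 = 336 minutes
= 5 hours and 36 minutes past 12:00 = 5:36

Final answer: 5:36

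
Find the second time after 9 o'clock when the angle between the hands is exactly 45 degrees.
At t minutes past 9:00, the hour hand is at 30 x 9 + 0.5t degrees and the minute hand is at 6t degrees.
The smaller angle between them is 45 degrees when |30H - 5.5t| = 45 or |30H - 5.5t| = 315.
With H = 9, solve 30 x 9 - 5.5t = +/- target for each target:
  t = (30 x 9 - 45) / 5.5 = 40.91
  t = (30 x 9 + 45) / 5.5 = 57.27
  t = (30 x 9 - 315) / 5.5 = -8.18 (outside (0, 60))
  t = (30 x 9 + 315) / 5.5 = 106.36 (outside (0, 60))
Valid solutions in (0, 60): {40.91, 57.27} minutes.
The second occurrence is t = 57.27 minutes.
The hands form a 45-degree angle at 57.27 minutes past 9:00.

Final answer: 57.27 minutes past 9:00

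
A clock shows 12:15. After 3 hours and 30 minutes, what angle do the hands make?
First find the time 3 hours and 30 minutes after 12:15.
Total minutes: 12 x 60 + 15 + 3 x 60 + 30 = 945.
945 mod 720 = 225 minutes = 3:45.
Now compute the angle at 3:45:
Hour hand: 3 x 30 + 45 x 0.5 = 112.5 degrees
Minute hand: 45 x 6 = 270 degrees
Difference: |112.5 - 270| = 157.5 degrees
The angle is 157.5 degrees

Final answer: 157.5 degrees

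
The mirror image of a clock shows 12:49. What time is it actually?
Reflection across the vertical (12-6) axis maps a hand at angle A degrees to (360 - A) degrees, which sends a reading of T minutes past 12:00 to (720 - T) minutes past 12:00.
Mirror reads 12:49 = 49 minutes past 12:00.
Actual time: (720 - 49) mod 720 = 671 minutes = 11:11.

Final answer: 11:11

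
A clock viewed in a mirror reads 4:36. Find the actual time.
Reflection across the vertical (12-6) axis maps a hand at angle A degrees to (360 - A) degrees, which sends a reading of T minutes past 12:00 to (720 - T) minutes past 12:00.
Mirror reads 4:36 = 276 minutes past 12:00.
Actual time: (720 - 276) mod 720 = 444 minutes = 7:24.

Final answer: 7:24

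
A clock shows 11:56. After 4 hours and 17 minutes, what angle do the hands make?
First find the time 4 hours and 17 minutes after 11:56.
Total minutes: 11 x 60 + 56 + 4 x 60 + 17 = 973.
973 mod 720 = 253 minutes = 4:13.
Now compute the angle at 4:13:
Hour hand: 4 x 30 + 13 x 0.5 = 126.5 degrees
Minute hand: 13 x 6 = 78 degrees
Difference: |126.5 - 78| = 48.5 degrees
The angle is 48.5 degrees

Final answer: 48.5 degrees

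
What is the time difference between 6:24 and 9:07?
From 6:24 to 9:07:
(9 x 60 + 7) - (6 x 60 + 24) = 547 - 384 = 163 minutes
= 2 hours and 43 minutes

Final answer: 2 hours and 43 minutes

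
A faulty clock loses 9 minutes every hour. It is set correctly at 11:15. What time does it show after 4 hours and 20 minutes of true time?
For every 60 true minutes, the faulty clock advances 60 - 9 = 51 minutes.
True elapsed: 4 hours and 20 minutes = 260 minutes.
Faulty clock advances: 260 x 51/60 = 221 minutes (drift: 39 minutes behind).
Shown time: 11:15 + 221 minutes = 2:56.

Final answer: 2:56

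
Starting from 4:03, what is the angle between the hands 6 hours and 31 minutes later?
First find the time 6 hours and 31 minutes after 4:03.
Total minutes: 4 x 60 + 3 + 6 x 60 + 31 = 634.
634 mod 720 = 634 minutes = 10:34.
Now compute the angle at 10:34:
Hour hand: 10 x 30 + 34 x 0.5 = 317 degrees
Minute hand: 34 x 6 = 204 degrees
Difference: |317 - 204| = 113 degrees
The angle is 113 degrees

Final answer: 113 degrees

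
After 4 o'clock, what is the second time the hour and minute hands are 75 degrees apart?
At t minutes past 4:00, the hour hand is at 30 x 4 + 0.5t degrees and the minute hand is at 6t degrees.
The smaller angle between them is 75 degrees when |30H - 5.5t| = 75 or |30H - 5.5t| = 285.
With H = 4, solve 30 x 4 - 5.5t = +/- target for each target:
  t = (30 x 4 - 75) / 5.5 = 8.18
  t = (30 x 4 + 75) / 5.5 = 35.45
  t = (30 x 4 - 285) / 5.5 = -30 (outside (0, 60))
  t = (30 x 4 + 285) / 5.5 = 73.64 (outside (0, 60))
Valid solutions in (0, 60): {8.18, 35.45} minutes.
The second occurrence is t = 35.45 minutes.
The hands form a 75-degree angle at 35.45 minutes past 4:00.

Final answer: 35.45 minutes past 4:00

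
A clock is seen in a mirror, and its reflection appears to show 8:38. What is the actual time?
Reflection across the vertical (12-6) axis maps a hand at angle A degrees to (360 - A) degrees, which sends a reading of T minutes past 12:00 to (720 - T) minutes past 12:00.
Mirror reads 8:38 = 518 minutes past 12:00.
Actual time: (720 - 518) mod 720 = 202 minutes = 3:22.

Final answer: 3:22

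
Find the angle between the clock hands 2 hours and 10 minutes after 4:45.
First find the time 2 hours and 10 minutes after 4:45.
Total minutes: 4 x 60 + 45 + 2 x 60 + 10 = 415.
415 mod 720 = 415 minutes = 6:55.
Now compute the angle at 6:55:
Hour hand: 6 x 30 + 55 x 0.5 = 207.5 degrees
Minute hand: 55 x 6 = 330 degrees
Difference: |207.5 - 330| = 122.5 degrees
The angle is 122.5 degrees

Final answer: 122.5 degrees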